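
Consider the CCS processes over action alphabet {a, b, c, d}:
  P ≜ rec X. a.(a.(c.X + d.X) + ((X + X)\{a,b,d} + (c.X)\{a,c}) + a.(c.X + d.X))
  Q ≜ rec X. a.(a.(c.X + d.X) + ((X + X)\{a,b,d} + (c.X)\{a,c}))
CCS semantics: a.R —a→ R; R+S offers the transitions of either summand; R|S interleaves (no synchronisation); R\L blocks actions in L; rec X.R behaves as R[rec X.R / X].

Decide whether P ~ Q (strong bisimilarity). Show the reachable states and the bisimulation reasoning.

Reachable graph of P (3 states):
  u0 = rec X. a.(a.(c.X + d.X) + ((X + X)\{a,b,d} + (c.X)\{a,c}) + a.(c.X + d.X)) :: =a=> u1
  u1 = a.(c.(rec X. a.(a.(c.X + d.X) + ((X + X)\{a,b,d} + (c.X)\{a,c}) + a.(c.X + d.X))) + d.(rec X. a.(a.(c.X + d.X) + ((X + X)\{a,b,d} + (c.X)\{a,c}) + a.(c.X + d.X)))) + (((rec X. a.(a.(c.X + d.X) + ((X + X)\{a,b,d} + (c.X)\{a,c}) + a.(c.X + d.X))) + (rec X. a.(a.(c.X + d.X) + ((X + X)\{a,b,d} + (c.X)\{a,c}) + a.(c.X + d.X))))\{a,b,d} + (c.(rec X. a.(a.(c.X + d.X) + ((X + X)\{a,b,d} + (c.X)\{a,c}) + a.(c.X + d.X))))\{a,c}) + a.(c.(rec X. a.(a.(c.X + d.X) + ((X + X)\{a,b,d} + (c.X)\{a,c}) + a.(c.X + d.X))) + d.(rec X. a.(a.(c.X + d.X) + ((X + X)\{a,b,d} + (c.X)\{a,c}) + a.(c.X + d.X)))) :: =a=> u2
  u2 = c.(rec X. a.(a.(c.X + d.X) + ((X + X)\{a,b,d} + (c.X)\{a,c}) + a.(c.X + d.X))) + d.(rec X. a.(a.(c.X + d.X) + ((X + X)\{a,b,d} + (c.X)\{a,c}) + a.(c.X + d.X))) :: =c=> u0, =d=> u0
Reachable graph of Q (3 states):
  v0 = rec X. a.(a.(c.X + d.X) + ((X + X)\{a,b,d} + (c.X)\{a,c})) :: =a=> v1
  v1 = a.(c.(rec X. a.(a.(c.X + d.X) + ((X + X)\{a,b,d} + (c.X)\{a,c}))) + d.(rec X. a.(a.(c.X + d.X) + ((X + X)\{a,b,d} + (c.X)\{a,c})))) + (((rec X. a.(a.(c.X + d.X) + ((X + X)\{a,b,d} + (c.X)\{a,c}))) + (rec X. a.(a.(c.X + d.X) + ((X + X)\{a,b,d} + (c.X)\{a,c}))))\{a,b,d} + (c.(rec X. a.(a.(c.X + d.X) + ((X + X)\{a,b,d} + (c.X)\{a,c}))))\{a,c}) :: =a=> v2
  v2 = c.(rec X. a.(a.(c.X + d.X) + ((X + X)\{a,b,d} + (c.X)\{a,c}))) + d.(rec X. a.(a.(c.X + d.X) + ((X + X)\{a,b,d} + (c.X)\{a,c}))) :: =c=> v0, =d=> v0
Bisimilarity quotient blocks:
  B0 = {u0, v0}
  B1 = {u1, v1}
  B2 = {u2, v2}
u0 ∈ B0, v0 ∈ B0 → same block

YES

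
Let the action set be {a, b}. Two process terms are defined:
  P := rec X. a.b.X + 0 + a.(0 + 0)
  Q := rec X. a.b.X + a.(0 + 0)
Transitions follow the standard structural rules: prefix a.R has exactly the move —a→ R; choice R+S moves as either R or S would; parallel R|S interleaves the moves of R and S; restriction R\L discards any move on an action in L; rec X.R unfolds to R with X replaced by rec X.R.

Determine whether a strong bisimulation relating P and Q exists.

bisimilar

P's transition system — 3 states:
  s0 = rec X. a.b.X + 0 + a.(0 + 0) ⊢ —a→ s1, —a→ s2
  s1 = 0 + 0 ⊢ stopped
  s2 = b.(rec X. a.b.X + 0 + a.(0 + 0)) ⊢ —b→ s0
Q's transition system — 3 states:
  t0 = rec X. a.b.X + a.(0 + 0) ⊢ —a→ t1, —a→ t2
  t1 = 0 + 0 ⊢ stopped
  t2 = b.(rec X. a.b.X + a.(0 + 0)) ⊢ —b→ t0
Partition-refinement fixed point:
  B0 = {s0, t0}
  B1 = {s2, t2}
  B2 = {s1, t1}
s0 ∈ B0, t0 ∈ B0 → same block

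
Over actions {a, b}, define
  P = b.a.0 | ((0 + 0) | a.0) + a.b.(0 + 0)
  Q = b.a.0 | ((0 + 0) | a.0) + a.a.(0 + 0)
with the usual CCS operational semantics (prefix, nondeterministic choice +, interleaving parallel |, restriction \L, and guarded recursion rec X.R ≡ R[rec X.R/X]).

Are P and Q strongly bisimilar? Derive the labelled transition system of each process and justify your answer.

Reachable graph of P (8 states):
  p0 = b.a.0 | ((0 + 0) | a.0) + a.b.(0 + 0) :: --a--▸ p1, --a--▸ p2, --b--▸ p3
  p1 = b.(0 + 0) :: --b--▸ p4
  p2 = b.a.0 | ((0 + 0) | 0) :: --b--▸ p5
  p3 = a.0 | ((0 + 0) | a.0) :: --a--▸ p5, --a--▸ p6
  p4 = 0 + 0 :: deadlocked
  p5 = a.0 | ((0 + 0) | 0) :: --a--▸ p7
  p6 = 0 | ((0 + 0) | a.0) :: --a--▸ p7
  p7 = 0 | ((0 + 0) | 0) :: deadlocked
Reachable graph of Q (8 states):
  q0 = b.a.0 | ((0 + 0) | a.0) + a.a.(0 + 0) :: --a--▸ q1, --a--▸ q2, --b--▸ q3
  q1 = a.(0 + 0) :: --a--▸ q4
  q2 = b.a.0 | ((0 + 0) | 0) :: --b--▸ q5
  q3 = a.0 | ((0 + 0) | a.0) :: --a--▸ q5, --a--▸ q6
  q4 = 0 + 0 :: deadlocked
  q5 = a.0 | ((0 + 0) | 0) :: --a--▸ q7
  q6 = 0 | ((0 + 0) | a.0) :: --a--▸ q7
  q7 = 0 | ((0 + 0) | 0) :: deadlocked
Partition-refinement fixed point:
  B0 = {p0}
  B1 = {p1}
  B2 = {p4, p7, q4, q7}
  B3 = {p2, q2}
  B4 = {p5, p6, q1, q5, q6}
  B5 = {p3, q3}
  B6 = {q0}
p0 ∈ B0, q0 ∈ B6 → different blocks

P ≁ Q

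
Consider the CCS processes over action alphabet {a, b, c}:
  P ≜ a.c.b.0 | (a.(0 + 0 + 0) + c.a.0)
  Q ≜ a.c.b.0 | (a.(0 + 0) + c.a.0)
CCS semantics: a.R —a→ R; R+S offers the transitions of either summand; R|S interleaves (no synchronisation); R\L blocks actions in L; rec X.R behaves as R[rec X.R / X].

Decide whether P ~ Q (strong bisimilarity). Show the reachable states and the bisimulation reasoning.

YES

LTS(P): 16 reachable states
  s0 = a.c.b.0 | (a.(0 + 0 + 0) + c.a.0) :: =a=> s1, =a=> s2, =c=> s3
  s1 = a.c.b.0 | (0 + 0 + 0) :: =a=> s4
  s2 = c.b.0 | (a.(0 + 0 + 0) + c.a.0) :: =a=> s4, =c=> s5, =c=> s6
  s3 = a.c.b.0 | a.0 :: =a=> s6, =a=> s7
  s4 = c.b.0 | (0 + 0 + 0) :: =c=> s8
  s5 = b.0 | (a.(0 + 0 + 0) + c.a.0) :: =a=> s8, =b=> s9, =c=> s10
  s6 = c.b.0 | a.0 :: =a=> s11, =c=> s10
  s7 = a.c.b.0 | 0 :: =a=> s11
  s8 = b.0 | (0 + 0 + 0) :: =b=> s12
  s9 = 0 | (a.(0 + 0 + 0) + c.a.0) :: =a=> s12, =c=> s13
  s10 = b.0 | a.0 :: =a=> s14, =b=> s13
  s11 = c.b.0 | 0 :: =c=> s14
  s12 = 0 | (0 + 0 + 0) :: ·
  s13 = 0 | a.0 :: =a=> s15
  s14 = b.0 | 0 :: =b=> s15
  s15 = 0 | 0 :: ·
LTS(Q): 16 reachable states
  t0 = a.c.b.0 | (a.(0 + 0) + c.a.0) :: =a=> t1, =a=> t2, =c=> t3
  t1 = a.c.b.0 | (0 + 0) :: =a=> t4
  t2 = c.b.0 | (a.(0 + 0) + c.a.0) :: =a=> t4, =c=> t5, =c=> t6
  t3 = a.c.b.0 | a.0 :: =a=> t6, =a=> t7
  t4 = c.b.0 | (0 + 0) :: =c=> t8
  t5 = b.0 | (a.(0 + 0) + c.a.0) :: =a=> t8, =b=> t9, =c=> t10
  t6 = c.b.0 | a.0 :: =a=> t11, =c=> t10
  t7 = a.c.b.0 | 0 :: =a=> t11
  t8 = b.0 | (0 + 0) :: =b=> t12
  t9 = 0 | (a.(0 + 0) + c.a.0) :: =a=> t12, =c=> t13
  t10 = b.0 | a.0 :: =a=> t14, =b=> t13
  t11 = c.b.0 | 0 :: =c=> t14
  t12 = 0 | (0 + 0) :: ·
  t13 = 0 | a.0 :: =a=> t15
  t14 = b.0 | 0 :: =b=> t15
  t15 = 0 | 0 :: ·
Partition-refinement fixed point:
  B0 = {s0, t0}
  B1 = {s3, t3}
  B2 = {s6, t6}
  B3 = {s10, t10}
  B4 = {s13, t13}
  B5 = {s12, s15, t12, t15}
  B6 = {s14, s8, t14, t8}
  B7 = {s11, s4, t11, t4}
  B8 = {s1, s7, t1, t7}
  B9 = {s2, t2}
  B10 = {s5, t5}
  B11 = {s9, t9}
s0 ∈ B0, t0 ∈ B0 → same block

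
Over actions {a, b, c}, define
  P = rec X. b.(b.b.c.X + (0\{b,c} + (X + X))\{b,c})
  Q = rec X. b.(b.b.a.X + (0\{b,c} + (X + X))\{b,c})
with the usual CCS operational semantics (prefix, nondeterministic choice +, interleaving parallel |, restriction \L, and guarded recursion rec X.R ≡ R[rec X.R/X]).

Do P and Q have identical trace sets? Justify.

LTS(P): 4 reachable states
  m0 = rec X. b.(b.b.c.X + (0\{b,c} + (X + X))\{b,c}) :: --b--▸ m1
  m1 = b.b.c.(rec X. b.(b.b.c.X + (0\{b,c} + (X + X))\{b,c})) + (0\{b,c} + ((rec X. b.(b.b.c.X + (0\{b,c} + (X + X))\{b,c})) + (rec X. b.(b.b.c.X + (0\{b,c} + (X + X))\{b,c}))))\{b,c} :: --b--▸ m2
  m2 = b.c.(rec X. b.(b.b.c.X + (0\{b,c} + (X + X))\{b,c})) :: --b--▸ m3
  m3 = c.(rec X. b.(b.b.c.X + (0\{b,c} + (X + X))\{b,c})) :: --c--▸ m0
LTS(Q): 4 reachable states
  n0 = rec X. b.(b.b.a.X + (0\{b,c} + (X + X))\{b,c}) :: --b--▸ n1
  n1 = b.b.a.(rec X. b.(b.b.a.X + (0\{b,c} + (X + X))\{b,c})) + (0\{b,c} + ((rec X. b.(b.b.a.X + (0\{b,c} + (X + X))\{b,c})) + (rec X. b.(b.b.a.X + (0\{b,c} + (X + X))\{b,c}))))\{b,c} :: --b--▸ n2
  n2 = b.a.(rec X. b.(b.b.a.X + (0\{b,c} + (X + X))\{b,c})) :: --b--▸ n3
  n3 = a.(rec X. b.(b.b.a.X + (0\{b,c} + (X + X))\{b,c})) :: --a--▸ n0
Trace ⟨bbbc⟩ through P, begin at {m0}:
  [1] b ⇒ {m1}
  [2] b ⇒ {m2}
  [3] b ⇒ {m3}
  [4] c ⇒ {m0}
  P completes σ.
Trace ⟨bbbc⟩ through Q, begin at {n0}:
  [1] b ⇒ {n1}
  [2] b ⇒ {n2}
  [3] b ⇒ {n3}
  [4] c ⇒ no successor for Q

traces(P) ≠ traces(Q) — witness ⟨bbbc⟩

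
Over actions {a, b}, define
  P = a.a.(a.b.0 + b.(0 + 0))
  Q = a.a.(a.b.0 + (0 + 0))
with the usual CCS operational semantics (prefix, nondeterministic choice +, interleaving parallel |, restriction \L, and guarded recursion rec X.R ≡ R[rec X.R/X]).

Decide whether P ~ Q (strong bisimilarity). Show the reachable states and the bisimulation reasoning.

not bisimilar

P's transition system — 6 states:
  m0 = a.a.(a.b.0 + b.(0 + 0)) ⊢ —a→ m1
  m1 = a.(a.b.0 + b.(0 + 0)) ⊢ —a→ m2
  m2 = a.b.0 + b.(0 + 0) ⊢ —a→ m3, —b→ m4
  m3 = b.0 ⊢ —b→ m5
  m4 = 0 + 0 ⊢ stopped
  m5 = 0 ⊢ stopped
Q's transition system — 5 states:
  n0 = a.a.(a.b.0 + (0 + 0)) ⊢ —a→ n1
  n1 = a.(a.b.0 + (0 + 0)) ⊢ —a→ n2
  n2 = a.b.0 + (0 + 0) ⊢ —a→ n3
  n3 = b.0 ⊢ —b→ n4
  n4 = 0 ⊢ stopped
Partition-refinement fixed point:
  B0 = {m0}
  B1 = {m1}
  B2 = {m2}
  B3 = {m3, n3}
  B4 = {m4, m5, n4}
  B5 = {n0}
  B6 = {n1}
  B7 = {n2}
m0 ∈ B0, n0 ∈ B5 → different blocks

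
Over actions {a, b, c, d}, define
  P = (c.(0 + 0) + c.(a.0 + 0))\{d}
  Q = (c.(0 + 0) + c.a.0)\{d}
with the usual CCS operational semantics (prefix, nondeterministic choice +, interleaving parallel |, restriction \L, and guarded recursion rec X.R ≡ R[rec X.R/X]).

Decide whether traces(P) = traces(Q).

P's transition system — 4 states:
  u0 = (c.(0 + 0) + c.(a.0 + 0))\{d} → --c--▸ u1, --c--▸ u2
  u1 = (0 + 0)\{d} → stopped
  u2 = (a.0 + 0)\{d} → --a--▸ u3
  u3 = 0\{d} → stopped
Q's transition system — 4 states:
  v0 = (c.(0 + 0) + c.a.0)\{d} → --c--▸ v1, --c--▸ v2
  v1 = (0 + 0)\{d} → stopped
  v2 = (a.0)\{d} → --a--▸ v3
  v3 = 0\{d} → stopped
Partition-refinement fixed point:
  B0 = {u0, v0}
  B1 = {u2, v2}
  B2 = {u1, u3, v1, v3}
u0 ∈ B0, v0 ∈ B0 → same block
Bisimilar ⇒ trace-equivalent.

traces(P) = traces(Q)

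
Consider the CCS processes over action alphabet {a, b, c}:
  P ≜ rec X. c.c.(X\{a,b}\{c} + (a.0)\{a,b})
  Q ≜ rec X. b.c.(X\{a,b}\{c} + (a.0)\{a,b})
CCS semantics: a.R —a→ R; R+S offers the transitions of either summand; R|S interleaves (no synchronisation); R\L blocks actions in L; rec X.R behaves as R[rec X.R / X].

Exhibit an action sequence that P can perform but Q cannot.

LTS(P): 3 reachable states
  m0 = rec X. c.c.(X\{a,b}\{c} + (a.0)\{a,b}) ⊢ -c-> m1
  m1 = c.((rec X. c.c.(X\{a,b}\{c} + (a.0)\{a,b}))\{a,b}\{c} + (a.0)\{a,b}) ⊢ -c-> m2
  m2 = (rec X. c.c.(X\{a,b}\{c} + (a.0)\{a,b}))\{a,b}\{c} + (a.0)\{a,b} ⊢ deadlocked
LTS(Q): 3 reachable states
  n0 = rec X. b.c.(X\{a,b}\{c} + (a.0)\{a,b}) ⊢ -b-> n1
  n1 = c.((rec X. b.c.(X\{a,b}\{c} + (a.0)\{a,b}))\{a,b}\{c} + (a.0)\{a,b}) ⊢ -c-> n2
  n2 = (rec X. b.c.(X\{a,b}\{c} + (a.0)\{a,b}))\{a,b}\{c} + (a.0)\{a,b} ⊢ deadlocked
Run σ = ⟨c⟩ on P: start {m0}
  step 1 (c): {m1}
  ✓ P
Run σ = ⟨c⟩ on Q: start {n0}
  step 1 (c): no successor for Q

c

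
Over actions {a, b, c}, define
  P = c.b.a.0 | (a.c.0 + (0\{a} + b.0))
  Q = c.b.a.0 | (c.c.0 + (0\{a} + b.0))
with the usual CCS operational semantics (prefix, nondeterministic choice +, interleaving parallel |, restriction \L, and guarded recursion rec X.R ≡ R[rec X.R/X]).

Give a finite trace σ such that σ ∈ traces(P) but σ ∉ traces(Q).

P's transition system — 12 states:
  u0 = c.b.a.0 | (a.c.0 + (0\{a} + b.0)) → —a→ u1, —b→ u2, —c→ u3
  u1 = c.b.a.0 | c.0 → —c→ u2, —c→ u4
  u2 = c.b.a.0 | 0 → —c→ u5
  u3 = b.a.0 | (a.c.0 + (0\{a} + b.0)) → —a→ u4, —b→ u5, —b→ u6
  u4 = b.a.0 | c.0 → —b→ u7, —c→ u5
  u5 = b.a.0 | 0 → —b→ u8
  u6 = a.0 | (a.c.0 + (0\{a} + b.0)) → —a→ u7, —a→ u9, —b→ u8
  u7 = a.0 | c.0 → —a→ u10, —c→ u8
  u8 = a.0 | 0 → —a→ u11
  u9 = 0 | (a.c.0 + (0\{a} + b.0)) → —a→ u10, —b→ u11
  u10 = 0 | c.0 → —c→ u11
  u11 = 0 | 0 → ∅
Q's transition system — 12 states:
  v0 = c.b.a.0 | (c.c.0 + (0\{a} + b.0)) → —b→ v1, —c→ v2, —c→ v3
  v1 = c.b.a.0 | 0 → —c→ v4
  v2 = b.a.0 | (c.c.0 + (0\{a} + b.0)) → —b→ v4, —b→ v5, —c→ v6
  v3 = c.b.a.0 | c.0 → —c→ v1, —c→ v6
  v4 = b.a.0 | 0 → —b→ v7
  v5 = a.0 | (c.c.0 + (0\{a} + b.0)) → —a→ v8, —b→ v7, —c→ v9
  v6 = b.a.0 | c.0 → —b→ v9, —c→ v4
  v7 = a.0 | 0 → —a→ v10
  v8 = 0 | (c.c.0 + (0\{a} + b.0)) → —b→ v10, —c→ v11
  v9 = a.0 | c.0 → —a→ v11, —c→ v7
  v10 = 0 | 0 → ∅
  v11 = 0 | c.0 → —c→ v10
Run σ = ⟨a⟩ on P: start {u0}
  after a @ step 1: {u1}
  ✓ P
Run σ = ⟨a⟩ on Q: start {v0}
  after a @ step 1: no successor for Q

a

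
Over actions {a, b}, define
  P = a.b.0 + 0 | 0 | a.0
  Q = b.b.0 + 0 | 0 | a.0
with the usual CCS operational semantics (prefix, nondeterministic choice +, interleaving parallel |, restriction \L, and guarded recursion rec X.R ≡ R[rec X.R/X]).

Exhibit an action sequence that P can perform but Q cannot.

ab

P's transition system — 4 states:
  s0 = a.b.0 + 0 | 0 | a.0 :: -a-> s1, -a-> s2
  s1 = 0 | 0 | 0 :: deadlocked
  s2 = b.0 :: -b-> s3
  s3 = 0 :: deadlocked
Q's transition system — 4 states:
  t0 = b.b.0 + 0 | 0 | a.0 :: -a-> t1, -b-> t2
  t1 = 0 | 0 | 0 :: deadlocked
  t2 = b.0 :: -b-> t3
  t3 = 0 :: deadlocked
Executing ab from P (initial set {s0}):
  step 1 (a): {s1, s2}
  step 2 (b): {s3}
  P completes σ.
Executing ab from Q (initial set {t0}):
  step 1 (a): {t1}
  step 2 (b): ∅ (Q stuck)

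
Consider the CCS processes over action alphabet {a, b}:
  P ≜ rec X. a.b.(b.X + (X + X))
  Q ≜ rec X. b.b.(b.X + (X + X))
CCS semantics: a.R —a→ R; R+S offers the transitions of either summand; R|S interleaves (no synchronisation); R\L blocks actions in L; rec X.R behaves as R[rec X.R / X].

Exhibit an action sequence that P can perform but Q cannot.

P's transition system — 3 states:
  u0 = rec X. a.b.(b.X + (X + X)) | --a--▸ u1
  u1 = b.(b.(rec X. a.b.(b.X + (X + X))) + ((rec X. a.b.(b.X + (X + X))) + (rec X. a.b.(b.X + (X + X))))) | --b--▸ u2
  u2 = b.(rec X. a.b.(b.X + (X + X))) + ((rec X. a.b.(b.X + (X + X))) + (rec X. a.b.(b.X + (X + X)))) | --a--▸ u1, --b--▸ u0
Q's transition system — 3 states:
  v0 = rec X. b.b.(b.X + (X + X)) | --b--▸ v1
  v1 = b.(b.(rec X. b.b.(b.X + (X + X))) + ((rec X. b.b.(b.X + (X + X))) + (rec X. b.b.(b.X + (X + X))))) | --b--▸ v2
  v2 = b.(rec X. b.b.(b.X + (X + X))) + ((rec X. b.b.(b.X + (X + X))) + (rec X. b.b.(b.X + (X + X)))) | --b--▸ v0, --b--▸ v1
Executing a from P (initial set {u0}):
  [1] a ⇒ {u1}
  — P admits the full trace.
Executing a from Q (initial set {v0}):
  [1] a ⇒ ∅  — Q cannot continue

a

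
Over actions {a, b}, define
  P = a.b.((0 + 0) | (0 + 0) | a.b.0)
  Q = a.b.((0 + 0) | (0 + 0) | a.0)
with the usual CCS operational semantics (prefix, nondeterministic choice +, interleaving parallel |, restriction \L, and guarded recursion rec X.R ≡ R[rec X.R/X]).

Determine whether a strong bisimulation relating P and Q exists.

Reachable graph of P (5 states):
  p0 = a.b.((0 + 0) | (0 + 0) | a.b.0) :: --a--▸ p1
  p1 = b.((0 + 0) | (0 + 0) | a.b.0) :: --b--▸ p2
  p2 = (0 + 0) | (0 + 0) | a.b.0 :: --a--▸ p3
  p3 = (0 + 0) | (0 + 0) | b.0 :: --b--▸ p4
  p4 = (0 + 0) | (0 + 0) | 0 :: ·
Reachable graph of Q (4 states):
  q0 = a.b.((0 + 0) | (0 + 0) | a.0) :: --a--▸ q1
  q1 = b.((0 + 0) | (0 + 0) | a.0) :: --b--▸ q2
  q2 = (0 + 0) | (0 + 0) | a.0 :: --a--▸ q3
  q3 = (0 + 0) | (0 + 0) | 0 :: ·
Partition-refinement fixed point:
  B0 = {p0}
  B1 = {p1}
  B2 = {p2}
  B3 = {p3}
  B4 = {p4, q3}
  B5 = {q0}
  B6 = {q1}
  B7 = {q2}
p0 ∈ B0, q0 ∈ B5 → different blocks

not bisimilar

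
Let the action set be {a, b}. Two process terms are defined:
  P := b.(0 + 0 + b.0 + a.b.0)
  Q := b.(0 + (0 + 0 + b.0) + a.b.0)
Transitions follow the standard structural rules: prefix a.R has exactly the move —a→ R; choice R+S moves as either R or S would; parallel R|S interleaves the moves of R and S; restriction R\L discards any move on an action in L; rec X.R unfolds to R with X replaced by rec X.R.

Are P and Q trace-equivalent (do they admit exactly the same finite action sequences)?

P's transition system — 4 states:
  m0 = b.(0 + 0 + b.0 + a.b.0) has moves =b=> m1
  m1 = 0 + 0 + b.0 + a.b.0 has moves =a=> m2, =b=> m3
  m2 = b.0 has moves =b=> m3
  m3 = 0 has moves deadlocked
Q's transition system — 4 states:
  n0 = b.(0 + (0 + 0 + b.0) + a.b.0) has moves =b=> n1
  n1 = 0 + (0 + 0 + b.0) + a.b.0 has moves =a=> n2, =b=> n3
  n2 = b.0 has moves =b=> n3
  n3 = 0 has moves deadlocked
Partition-refinement fixed point:
  B0 = {m0, n0}
  B1 = {m1, n1}
  B2 = {m2, n2}
  B3 = {m3, n3}
m0 ∈ B0, n0 ∈ B0 → same block
Bisimilar ⇒ trace-equivalent.

trace-equivalent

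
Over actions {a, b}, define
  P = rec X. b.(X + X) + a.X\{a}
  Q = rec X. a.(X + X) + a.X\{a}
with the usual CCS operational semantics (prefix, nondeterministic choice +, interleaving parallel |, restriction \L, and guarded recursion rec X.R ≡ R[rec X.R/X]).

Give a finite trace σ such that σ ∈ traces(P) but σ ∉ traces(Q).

LTS(P): 4 reachable states
  u0 = rec X. b.(X + X) + a.X\{a} ⊢ —a→ u1, —b→ u2
  u1 = (rec X. b.(X + X) + a.X\{a})\{a} ⊢ —b→ u3
  u2 = (rec X. b.(X + X) + a.X\{a}) + (rec X. b.(X + X) + a.X\{a}) ⊢ —a→ u1, —b→ u2
  u3 = ((rec X. b.(X + X) + a.X\{a}) + (rec X. b.(X + X) + a.X\{a}))\{a} ⊢ —b→ u3
LTS(Q): 3 reachable states
  v0 = rec X. a.(X + X) + a.X\{a} ⊢ —a→ v1, —a→ v2
  v1 = (rec X. a.(X + X) + a.X\{a}) + (rec X. a.(X + X) + a.X\{a}) ⊢ —a→ v1, —a→ v2
  v2 = (rec X. a.(X + X) + a.X\{a})\{a} ⊢ (no moves)
Executing b from P (initial set {u0}):
  [1] b ⇒ {u2}
  ✓ P
Executing b from Q (initial set {v0}):
  [1] b ⇒ ∅ (Q stuck)

b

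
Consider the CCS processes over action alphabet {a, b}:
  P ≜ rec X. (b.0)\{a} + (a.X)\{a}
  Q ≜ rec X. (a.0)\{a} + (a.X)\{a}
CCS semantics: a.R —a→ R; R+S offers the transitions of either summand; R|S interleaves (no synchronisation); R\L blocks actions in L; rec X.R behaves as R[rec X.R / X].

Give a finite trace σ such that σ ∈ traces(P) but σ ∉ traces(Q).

b

P's transition system — 2 states:
  p0 = rec X. (b.0)\{a} + (a.X)\{a} | =b=> p1
  p1 = 0\{a} | (no moves)
Q's transition system — 1 states:
  q0 = rec X. (a.0)\{a} + (a.X)\{a} | (no moves)
Trace ⟨b⟩ through P, begin at {p0}:
  [1] b ⇒ {p1}
  ✓ P
Trace ⟨b⟩ through Q, begin at {q0}:
  [1] b ⇒ ∅  — Q cannot continue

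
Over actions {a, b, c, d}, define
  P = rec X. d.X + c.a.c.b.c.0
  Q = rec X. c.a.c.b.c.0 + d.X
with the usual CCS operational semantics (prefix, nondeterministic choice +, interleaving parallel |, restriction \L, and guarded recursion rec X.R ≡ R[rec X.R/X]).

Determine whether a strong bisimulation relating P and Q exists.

P's transition system — 6 states:
  m0 = rec X. d.X + c.a.c.b.c.0 → -c-> m1, -d-> m0
  m1 = a.c.b.c.0 → -a-> m2
  m2 = c.b.c.0 → -c-> m3
  m3 = b.c.0 → -b-> m4
  m4 = c.0 → -c-> m5
  m5 = 0 → (no moves)
Q's transition system — 6 states:
  n0 = rec X. c.a.c.b.c.0 + d.X → -c-> n1, -d-> n0
  n1 = a.c.b.c.0 → -a-> n2
  n2 = c.b.c.0 → -c-> n3
  n3 = b.c.0 → -b-> n4
  n4 = c.0 → -c-> n5
  n5 = 0 → (no moves)
Partition-refinement fixed point:
  B0 = {m0, n0}
  B1 = {m1, n1}
  B2 = {m2, n2}
  B3 = {m3, n3}
  B4 = {m4, n4}
  B5 = {m5, n5}
m0 ∈ B0, n0 ∈ B0 → same block

YES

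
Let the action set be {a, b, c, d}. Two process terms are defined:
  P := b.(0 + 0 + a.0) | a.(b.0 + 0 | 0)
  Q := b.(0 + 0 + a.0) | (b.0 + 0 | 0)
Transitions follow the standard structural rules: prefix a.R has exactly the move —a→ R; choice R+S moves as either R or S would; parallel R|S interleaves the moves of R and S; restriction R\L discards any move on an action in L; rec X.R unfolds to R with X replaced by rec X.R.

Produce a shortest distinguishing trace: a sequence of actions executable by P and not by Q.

Reachable graph of P (9 states):
  p0 = b.(0 + 0 + a.0) | a.(b.0 + 0 | 0) | -a-> p1, -b-> p2
  p1 = b.(0 + 0 + a.0) | (b.0 + 0 | 0) | -b-> p3, -b-> p4
  p2 = (0 + 0 + a.0) | a.(b.0 + 0 | 0) | -a-> p3, -a-> p5
  p3 = (0 + 0 + a.0) | (b.0 + 0 | 0) | -a-> p6, -b-> p7
  p4 = b.(0 + 0 + a.0) | 0 | -b-> p7
  p5 = 0 | a.(b.0 + 0 | 0) | -a-> p6
  p6 = 0 | (b.0 + 0 | 0) | -b-> p8
  p7 = (0 + 0 + a.0) | 0 | -a-> p8
  p8 = 0 | 0 | deadlocked
Reachable graph of Q (6 states):
  q0 = b.(0 + 0 + a.0) | (b.0 + 0 | 0) | -b-> q1, -b-> q2
  q1 = (0 + 0 + a.0) | (b.0 + 0 | 0) | -a-> q3, -b-> q4
  q2 = b.(0 + 0 + a.0) | 0 | -b-> q4
  q3 = 0 | (b.0 + 0 | 0) | -b-> q5
  q4 = (0 + 0 + a.0) | 0 | -a-> q5
  q5 = 0 | 0 | deadlocked
Run σ = ⟨a⟩ on P: start {p0}
  after a @ step 1: {p1}
  — P admits the full trace.
Run σ = ⟨a⟩ on Q: start {q0}
  after a @ step 1: no successor for Q

a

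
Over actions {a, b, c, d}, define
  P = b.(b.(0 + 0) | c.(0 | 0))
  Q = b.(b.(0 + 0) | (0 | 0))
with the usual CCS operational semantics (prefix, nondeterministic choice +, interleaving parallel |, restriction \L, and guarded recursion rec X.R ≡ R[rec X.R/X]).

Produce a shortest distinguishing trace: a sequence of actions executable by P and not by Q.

bc

Reachable graph of P (5 states):
  m0 = b.(b.(0 + 0) | c.(0 | 0)) ⊢ --b--▸ m1
  m1 = b.(0 + 0) | c.(0 | 0) ⊢ --b--▸ m2, --c--▸ m3
  m2 = (0 + 0) | c.(0 | 0) ⊢ --c--▸ m4
  m3 = b.(0 + 0) | (0 | 0) ⊢ --b--▸ m4
  m4 = (0 + 0) | (0 | 0) ⊢ deadlocked
Reachable graph of Q (3 states):
  n0 = b.(b.(0 + 0) | (0 | 0)) ⊢ --b--▸ n1
  n1 = b.(0 + 0) | (0 | 0) ⊢ --b--▸ n2
  n2 = (0 + 0) | (0 | 0) ⊢ deadlocked
Executing bc from P (initial set {m0}):
  [1] b ⇒ {m1}
  [2] c ⇒ {m3}
  P completes σ.
Executing bc from Q (initial set {n0}):
  [1] b ⇒ {n1}
  [2] c ⇒ ∅  — Q cannot continue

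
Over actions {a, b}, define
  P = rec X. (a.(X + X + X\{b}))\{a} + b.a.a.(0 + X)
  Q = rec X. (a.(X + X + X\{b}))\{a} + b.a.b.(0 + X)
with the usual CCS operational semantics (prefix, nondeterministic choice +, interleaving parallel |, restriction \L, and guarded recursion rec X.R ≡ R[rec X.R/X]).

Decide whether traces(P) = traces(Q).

P's transition system — 4 states:
  s0 = rec X. (a.(X + X + X\{b}))\{a} + b.a.a.(0 + X) ⊢ -b-> s1
  s1 = a.a.(0 + (rec X. (a.(X + X + X\{b}))\{a} + b.a.a.(0 + X))) ⊢ -a-> s2
  s2 = a.(0 + (rec X. (a.(X + X + X\{b}))\{a} + b.a.a.(0 + X))) ⊢ -a-> s3
  s3 = 0 + (rec X. (a.(X + X + X\{b}))\{a} + b.a.a.(0 + X)) ⊢ -b-> s1
Q's transition system — 4 states:
  t0 = rec X. (a.(X + X + X\{b}))\{a} + b.a.b.(0 + X) ⊢ -b-> t1
  t1 = a.b.(0 + (rec X. (a.(X + X + X\{b}))\{a} + b.a.b.(0 + X))) ⊢ -a-> t2
  t2 = b.(0 + (rec X. (a.(X + X + X\{b}))\{a} + b.a.b.(0 + X))) ⊢ -b-> t3
  t3 = 0 + (rec X. (a.(X + X + X\{b}))\{a} + b.a.b.(0 + X)) ⊢ -b-> t1
Executing baa from P (initial set {s0}):
  after b @ step 1: {s1}
  after a @ step 2: {s2}
  after a @ step 3: {s3}
  P completes σ.
Executing baa from Q (initial set {t0}):
  after b @ step 1: {t1}
  after a @ step 2: {t2}
  after a @ step 3: ∅  — Q cannot continue

trace-distinct — witness ⟨baa⟩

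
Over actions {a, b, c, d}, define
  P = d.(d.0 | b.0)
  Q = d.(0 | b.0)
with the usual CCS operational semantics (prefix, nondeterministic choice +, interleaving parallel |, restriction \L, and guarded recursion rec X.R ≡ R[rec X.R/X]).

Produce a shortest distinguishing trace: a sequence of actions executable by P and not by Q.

Reachable graph of P (5 states):
  m0 = d.(d.0 | b.0) | -d-> m1
  m1 = d.0 | b.0 | -b-> m2, -d-> m3
  m2 = d.0 | 0 | -d-> m4
  m3 = 0 | b.0 | -b-> m4
  m4 = 0 | 0 | deadlocked
Reachable graph of Q (3 states):
  n0 = d.(0 | b.0) | -d-> n1
  n1 = 0 | b.0 | -b-> n2
  n2 = 0 | 0 | deadlocked
Executing dd from P (initial set {m0}):
  [1] d ⇒ {m1}
  [2] d ⇒ {m3}
  ✓ P
Executing dd from Q (initial set {n0}):
  [1] d ⇒ {n1}
  [2] d ⇒ ∅  — Q cannot continue

dd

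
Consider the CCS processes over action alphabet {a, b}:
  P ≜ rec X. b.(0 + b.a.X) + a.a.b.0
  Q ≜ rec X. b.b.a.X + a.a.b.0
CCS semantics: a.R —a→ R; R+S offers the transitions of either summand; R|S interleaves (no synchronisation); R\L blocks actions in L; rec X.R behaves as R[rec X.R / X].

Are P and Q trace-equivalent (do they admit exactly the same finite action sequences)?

YES

P's transition system — 6 states:
  u0 = rec X. b.(0 + b.a.X) + a.a.b.0 ⊢ -a-> u1, -b-> u2
  u1 = a.b.0 ⊢ -a-> u3
  u2 = 0 + b.a.(rec X. b.(0 + b.a.X) + a.a.b.0) ⊢ -b-> u4
  u3 = b.0 ⊢ -b-> u5
  u4 = a.(rec X. b.(0 + b.a.X) + a.a.b.0) ⊢ -a-> u0
  u5 = 0 ⊢ (no moves)
Q's transition system — 6 states:
  v0 = rec X. b.b.a.X + a.a.b.0 ⊢ -a-> v1, -b-> v2
  v1 = a.b.0 ⊢ -a-> v3
  v2 = b.a.(rec X. b.b.a.X + a.a.b.0) ⊢ -b-> v4
  v3 = b.0 ⊢ -b-> v5
  v4 = a.(rec X. b.b.a.X + a.a.b.0) ⊢ -a-> v0
  v5 = 0 ⊢ (no moves)
Coarsest stable partition (strong bisimilarity classes):
  B0 = {u0, v0}
  B1 = {u2, v2}
  B2 = {u4, v4}
  B3 = {u1, v1}
  B4 = {u3, v3}
  B5 = {u5, v5}
u0 ∈ B0, v0 ∈ B0 → same block
Bisimilar ⇒ trace-equivalent.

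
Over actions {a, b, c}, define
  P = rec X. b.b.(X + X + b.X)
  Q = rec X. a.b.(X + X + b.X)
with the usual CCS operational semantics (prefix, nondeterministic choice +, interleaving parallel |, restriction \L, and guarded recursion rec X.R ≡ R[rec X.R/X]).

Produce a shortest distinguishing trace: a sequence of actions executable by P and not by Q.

b

LTS(P): 3 reachable states
  p0 = rec X. b.b.(X + X + b.X) has moves =b=> p1
  p1 = b.((rec X. b.b.(X + X + b.X)) + (rec X. b.b.(X + X + b.X)) + b.(rec X. b.b.(X + X + b.X))) has moves =b=> p2
  p2 = (rec X. b.b.(X + X + b.X)) + (rec X. b.b.(X + X + b.X)) + b.(rec X. b.b.(X + X + b.X)) has moves =b=> p0, =b=> p1
LTS(Q): 3 reachable states
  q0 = rec X. a.b.(X + X + b.X) has moves =a=> q1
  q1 = b.((rec X. a.b.(X + X + b.X)) + (rec X. a.b.(X + X + b.X)) + b.(rec X. a.b.(X + X + b.X))) has moves =b=> q2
  q2 = (rec X. a.b.(X + X + b.X)) + (rec X. a.b.(X + X + b.X)) + b.(rec X. a.b.(X + X + b.X)) has moves =a=> q1, =b=> q0
Executing b from P (initial set {p0}):
  step 1 (b): {p1}
  ✓ P
Executing b from Q (initial set {q0}):
  step 1 (b): no successor for Q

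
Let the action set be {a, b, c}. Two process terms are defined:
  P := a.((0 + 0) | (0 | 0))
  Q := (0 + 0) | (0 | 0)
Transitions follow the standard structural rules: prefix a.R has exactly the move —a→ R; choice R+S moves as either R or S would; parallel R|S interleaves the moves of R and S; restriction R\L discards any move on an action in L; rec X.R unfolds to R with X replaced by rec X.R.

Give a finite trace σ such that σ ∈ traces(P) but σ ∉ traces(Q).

a

Reachable graph of P (2 states):
  m0 = a.((0 + 0) | (0 | 0)) → =a=> m1
  m1 = (0 + 0) | (0 | 0) → deadlocked
Reachable graph of Q (1 states):
  n0 = (0 + 0) | (0 | 0) → deadlocked
Trace ⟨a⟩ through P, begin at {m0}:
  step 1 (a): {m1}
  ✓ P
Trace ⟨a⟩ through Q, begin at {n0}:
  step 1 (a): ∅  — Q cannot continue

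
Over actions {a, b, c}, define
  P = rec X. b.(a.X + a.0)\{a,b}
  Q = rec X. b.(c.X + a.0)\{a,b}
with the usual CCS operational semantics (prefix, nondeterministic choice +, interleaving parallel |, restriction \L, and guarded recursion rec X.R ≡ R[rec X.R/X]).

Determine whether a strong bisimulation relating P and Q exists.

P ≁ Q

P's transition system — 2 states:
  m0 = rec X. b.(a.X + a.0)\{a,b} :: =b=> m1
  m1 = (a.(rec X. b.(a.X + a.0)\{a,b}) + a.0)\{a,b} :: deadlocked
Q's transition system — 3 states:
  n0 = rec X. b.(c.X + a.0)\{a,b} :: =b=> n1
  n1 = (c.(rec X. b.(c.X + a.0)\{a,b}) + a.0)\{a,b} :: =c=> n2
  n2 = (rec X. b.(c.X + a.0)\{a,b})\{a,b} :: deadlocked
Bisimilarity quotient blocks:
  B0 = {m0}
  B1 = {m1, n2}
  B2 = {n0}
  B3 = {n1}
m0 ∈ B0, n0 ∈ B2 → different blocks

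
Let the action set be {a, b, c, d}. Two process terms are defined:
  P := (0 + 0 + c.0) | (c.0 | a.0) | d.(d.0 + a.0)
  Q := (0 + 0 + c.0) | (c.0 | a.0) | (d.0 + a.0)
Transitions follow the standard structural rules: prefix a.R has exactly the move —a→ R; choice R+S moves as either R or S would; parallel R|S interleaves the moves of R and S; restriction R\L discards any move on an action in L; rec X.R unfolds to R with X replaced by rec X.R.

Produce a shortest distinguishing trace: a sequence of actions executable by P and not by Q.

P's transition system — 24 states:
  m0 = (0 + 0 + c.0) | (c.0 | a.0) | d.(d.0 + a.0) → =a=> m1, =c=> m2, =c=> m3, =d=> m4
  m1 = (0 + 0 + c.0) | (c.0 | 0) | d.(d.0 + a.0) → =c=> m5, =c=> m6, =d=> m7
  m2 = (0 + 0 + c.0) | (0 | a.0) | d.(d.0 + a.0) → =a=> m5, =c=> m8, =d=> m9
  m3 = 0 | (c.0 | a.0) | d.(d.0 + a.0) → =a=> m6, =c=> m8, =d=> m10
  m4 = (0 + 0 + c.0) | (c.0 | a.0) | (d.0 + a.0) → =a=> m11, =a=> m7, =c=> m10, =c=> m9, =d=> m11
  m5 = (0 + 0 + c.0) | (0 | 0) | d.(d.0 + a.0) → =c=> m12, =d=> m13
  m6 = 0 | (c.0 | 0) | d.(d.0 + a.0) → =c=> m12, =d=> m14
  m7 = (0 + 0 + c.0) | (c.0 | 0) | (d.0 + a.0) → =a=> m15, =c=> m13, =c=> m14, =d=> m15
  m8 = 0 | (0 | a.0) | d.(d.0 + a.0) → =a=> m12, =d=> m16
  m9 = (0 + 0 + c.0) | (0 | a.0) | (d.0 + a.0) → =a=> m13, =a=> m17, =c=> m16, =d=> m17
  m10 = 0 | (c.0 | a.0) | (d.0 + a.0) → =a=> m14, =a=> m18, =c=> m16, =d=> m18
  m11 = (0 + 0 + c.0) | (c.0 | a.0) | 0 → =a=> m15, =c=> m17, =c=> m18
  m12 = 0 | (0 | 0) | d.(d.0 + a.0) → =d=> m19
  m13 = (0 + 0 + c.0) | (0 | 0) | (d.0 + a.0) → =a=> m20, =c=> m19, =d=> m20
  m14 = 0 | (c.0 | 0) | (d.0 + a.0) → =a=> m21, =c=> m19, =d=> m21
  m15 = (0 + 0 + c.0) | (c.0 | 0) | 0 → =c=> m20, =c=> m21
  m16 = 0 | (0 | a.0) | (d.0 + a.0) → =a=> m19, =a=> m22, =d=> m22
  m17 = (0 + 0 + c.0) | (0 | a.0) | 0 → =a=> m20, =c=> m22
  m18 = 0 | (c.0 | a.0) | 0 → =a=> m21, =c=> m22
  m19 = 0 | (0 | 0) | (d.0 + a.0) → =a=> m23, =d=> m23
  m20 = (0 + 0 + c.0) | (0 | 0) | 0 → =c=> m23
  m21 = 0 | (c.0 | 0) | 0 → =c=> m23
  m22 = 0 | (0 | a.0) | 0 → =a=> m23
  m23 = 0 | (0 | 0) | 0 → ·
Q's transition system — 16 states:
  n0 = (0 + 0 + c.0) | (c.0 | a.0) | (d.0 + a.0) → =a=> n1, =a=> n2, =c=> n3, =c=> n4, =d=> n2
  n1 = (0 + 0 + c.0) | (c.0 | 0) | (d.0 + a.0) → =a=> n5, =c=> n6, =c=> n7, =d=> n5
  n2 = (0 + 0 + c.0) | (c.0 | a.0) | 0 → =a=> n5, =c=> n8, =c=> n9
  n3 = (0 + 0 + c.0) | (0 | a.0) | (d.0 + a.0) → =a=> n6, =a=> n8, =c=> n10, =d=> n8
  n4 = 0 | (c.0 | a.0) | (d.0 + a.0) → =a=> n7, =a=> n9, =c=> n10, =d=> n9
  n5 = (0 + 0 + c.0) | (c.0 | 0) | 0 → =c=> n11, =c=> n12
  n6 = (0 + 0 + c.0) | (0 | 0) | (d.0 + a.0) → =a=> n11, =c=> n13, =d=> n11
  n7 = 0 | (c.0 | 0) | (d.0 + a.0) → =a=> n12, =c=> n13, =d=> n12
  n8 = (0 + 0 + c.0) | (0 | a.0) | 0 → =a=> n11, =c=> n14
  n9 = 0 | (c.0 | a.0) | 0 → =a=> n12, =c=> n14
  n10 = 0 | (0 | a.0) | (d.0 + a.0) → =a=> n13, =a=> n14, =d=> n14
  n11 = (0 + 0 + c.0) | (0 | 0) | 0 → =c=> n15
  n12 = 0 | (c.0 | 0) | 0 → =c=> n15
  n13 = 0 | (0 | 0) | (d.0 + a.0) → =a=> n15, =d=> n15
  n14 = 0 | (0 | a.0) | 0 → =a=> n15
  n15 = 0 | (0 | 0) | 0 → ·
Executing dd from P (initial set {m0}):
  after d @ step 1: {m4}
  after d @ step 2: {m11}
  — P admits the full trace.
Executing dd from Q (initial set {n0}):
  after d @ step 1: {n2}
  after d @ step 2: no successor for Q

dd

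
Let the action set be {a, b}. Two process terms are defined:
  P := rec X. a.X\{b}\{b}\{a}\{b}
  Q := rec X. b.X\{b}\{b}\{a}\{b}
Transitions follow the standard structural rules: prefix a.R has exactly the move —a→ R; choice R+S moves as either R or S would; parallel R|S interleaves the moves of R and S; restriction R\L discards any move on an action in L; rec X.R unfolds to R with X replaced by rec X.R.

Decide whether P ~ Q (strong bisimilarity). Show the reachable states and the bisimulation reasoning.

not bisimilar

Reachable graph of P (2 states):
  m0 = rec X. a.X\{b}\{b}\{a}\{b} has moves -a-> m1
  m1 = (rec X. a.X\{b}\{b}\{a}\{b})\{b}\{b}\{a}\{b} has moves ·
Reachable graph of Q (2 states):
  n0 = rec X. b.X\{b}\{b}\{a}\{b} has moves -b-> n1
  n1 = (rec X. b.X\{b}\{b}\{a}\{b})\{b}\{b}\{a}\{b} has moves ·
Bisimilarity quotient blocks:
  B0 = {m0}
  B1 = {m1, n1}
  B2 = {n0}
m0 ∈ B0, n0 ∈ B2 → different blocks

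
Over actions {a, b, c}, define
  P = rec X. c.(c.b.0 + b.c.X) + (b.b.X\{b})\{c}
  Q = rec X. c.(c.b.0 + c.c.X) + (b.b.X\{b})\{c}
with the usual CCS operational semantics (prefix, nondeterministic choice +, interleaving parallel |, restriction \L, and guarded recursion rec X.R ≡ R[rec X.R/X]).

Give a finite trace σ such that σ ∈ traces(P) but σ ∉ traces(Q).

cb

Reachable graph of P (7 states):
  p0 = rec X. c.(c.b.0 + b.c.X) + (b.b.X\{b})\{c} has moves --b--▸ p1, --c--▸ p2
  p1 = (b.(rec X. c.(c.b.0 + b.c.X) + (b.b.X\{b})\{c})\{b})\{c} has moves --b--▸ p3
  p2 = c.b.0 + b.c.(rec X. c.(c.b.0 + b.c.X) + (b.b.X\{b})\{c}) has moves --b--▸ p4, --c--▸ p5
  p3 = (rec X. c.(c.b.0 + b.c.X) + (b.b.X\{b})\{c})\{b}\{c} has moves stopped
  p4 = c.(rec X. c.(c.b.0 + b.c.X) + (b.b.X\{b})\{c}) has moves --c--▸ p0
  p5 = b.0 has moves --b--▸ p6
  p6 = 0 has moves stopped
Reachable graph of Q (7 states):
  q0 = rec X. c.(c.b.0 + c.c.X) + (b.b.X\{b})\{c} has moves --b--▸ q1, --c--▸ q2
  q1 = (b.(rec X. c.(c.b.0 + c.c.X) + (b.b.X\{b})\{c})\{b})\{c} has moves --b--▸ q3
  q2 = c.b.0 + c.c.(rec X. c.(c.b.0 + c.c.X) + (b.b.X\{b})\{c}) has moves --c--▸ q4, --c--▸ q5
  q3 = (rec X. c.(c.b.0 + c.c.X) + (b.b.X\{b})\{c})\{b}\{c} has moves stopped
  q4 = b.0 has moves --b--▸ q6
  q5 = c.(rec X. c.(c.b.0 + c.c.X) + (b.b.X\{b})\{c}) has moves --c--▸ q0
  q6 = 0 has moves stopped
Executing cb from P (initial set {p0}):
  after c @ step 1: {p2}
  after b @ step 2: {p4}
  P completes σ.
Executing cb from Q (initial set {q0}):
  after c @ step 1: {q2}
  after b @ step 2: ∅ (Q stuck)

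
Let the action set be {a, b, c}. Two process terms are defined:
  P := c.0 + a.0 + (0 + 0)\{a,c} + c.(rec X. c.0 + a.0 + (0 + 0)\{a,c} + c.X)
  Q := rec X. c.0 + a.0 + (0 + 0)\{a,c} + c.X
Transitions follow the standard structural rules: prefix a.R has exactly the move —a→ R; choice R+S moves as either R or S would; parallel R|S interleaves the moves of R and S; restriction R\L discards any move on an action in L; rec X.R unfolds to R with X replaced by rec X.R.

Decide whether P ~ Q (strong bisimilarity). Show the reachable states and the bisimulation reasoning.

YES

P's transition system — 3 states:
  p0 = c.0 + a.0 + (0 + 0)\{a,c} + c.(rec X. c.0 + a.0 + (0 + 0)\{a,c} + c.X) → —a→ p1, —c→ p1, —c→ p2
  p1 = 0 → ∅
  p2 = rec X. c.0 + a.0 + (0 + 0)\{a,c} + c.X → —a→ p1, —c→ p1, —c→ p2
Q's transition system — 2 states:
  q0 = rec X. c.0 + a.0 + (0 + 0)\{a,c} + c.X → —a→ q1, —c→ q0, —c→ q1
  q1 = 0 → ∅
Bisimilarity quotient blocks:
  B0 = {p0, p2, q0}
  B1 = {p1, q1}
p0 ∈ B0, q0 ∈ B0 → same block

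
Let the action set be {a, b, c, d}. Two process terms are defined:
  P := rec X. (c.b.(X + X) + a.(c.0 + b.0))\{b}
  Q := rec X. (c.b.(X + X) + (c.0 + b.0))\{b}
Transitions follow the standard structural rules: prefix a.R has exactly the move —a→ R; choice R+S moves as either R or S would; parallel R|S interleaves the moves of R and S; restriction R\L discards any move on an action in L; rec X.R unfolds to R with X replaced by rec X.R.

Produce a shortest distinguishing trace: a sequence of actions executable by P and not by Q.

Reachable graph of P (4 states):
  u0 = rec X. (c.b.(X + X) + a.(c.0 + b.0))\{b} → —a→ u1, —c→ u2
  u1 = (c.0 + b.0)\{b} → —c→ u3
  u2 = (b.((rec X. (c.b.(X + X) + a.(c.0 + b.0))\{b}) + (rec X. (c.b.(X + X) + a.(c.0 + b.0))\{b})))\{b} → deadlocked
  u3 = 0\{b} → deadlocked
Reachable graph of Q (3 states):
  v0 = rec X. (c.b.(X + X) + (c.0 + b.0))\{b} → —c→ v1, —c→ v2
  v1 = (b.((rec X. (c.b.(X + X) + (c.0 + b.0))\{b}) + (rec X. (c.b.(X + X) + (c.0 + b.0))\{b})))\{b} → deadlocked
  v2 = 0\{b} → deadlocked
Run σ = ⟨a⟩ on P: start {u0}
  after a @ step 1: {u1}
  ✓ P
Run σ = ⟨a⟩ on Q: start {v0}
  after a @ step 1: no successor for Q

a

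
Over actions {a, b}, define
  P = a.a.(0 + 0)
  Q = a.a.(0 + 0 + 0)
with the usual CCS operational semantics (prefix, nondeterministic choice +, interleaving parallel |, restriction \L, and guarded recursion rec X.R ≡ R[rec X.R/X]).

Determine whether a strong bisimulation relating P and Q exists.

LTS(P): 3 reachable states
  u0 = a.a.(0 + 0) :: --a--▸ u1
  u1 = a.(0 + 0) :: --a--▸ u2
  u2 = 0 + 0 :: ∅
LTS(Q): 3 reachable states
  v0 = a.a.(0 + 0 + 0) :: --a--▸ v1
  v1 = a.(0 + 0 + 0) :: --a--▸ v2
  v2 = 0 + 0 + 0 :: ∅
Coarsest stable partition (strong bisimilarity classes):
  B0 = {u0, v0}
  B1 = {u1, v1}
  B2 = {u2, v2}
u0 ∈ B0, v0 ∈ B0 → same block

bisimilar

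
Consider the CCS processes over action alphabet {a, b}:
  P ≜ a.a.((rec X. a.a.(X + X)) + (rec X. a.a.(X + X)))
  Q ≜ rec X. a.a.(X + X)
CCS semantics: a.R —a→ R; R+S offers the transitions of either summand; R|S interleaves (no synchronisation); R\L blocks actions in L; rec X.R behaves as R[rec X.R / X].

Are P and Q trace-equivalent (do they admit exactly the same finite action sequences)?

P's transition system — 3 states:
  u0 = a.a.((rec X. a.a.(X + X)) + (rec X. a.a.(X + X))) | =a=> u1
  u1 = a.((rec X. a.a.(X + X)) + (rec X. a.a.(X + X))) | =a=> u2
  u2 = (rec X. a.a.(X + X)) + (rec X. a.a.(X + X)) | =a=> u1
Q's transition system — 3 states:
  v0 = rec X. a.a.(X + X) | =a=> v1
  v1 = a.((rec X. a.a.(X + X)) + (rec X. a.a.(X + X))) | =a=> v2
  v2 = (rec X. a.a.(X + X)) + (rec X. a.a.(X + X)) | =a=> v1
Bisimilarity quotient blocks:
  B0 = {u0, u1, u2, v0, v1, v2}
u0 ∈ B0, v0 ∈ B0 → same block
Bisimilar ⇒ trace-equivalent.

trace-equivalent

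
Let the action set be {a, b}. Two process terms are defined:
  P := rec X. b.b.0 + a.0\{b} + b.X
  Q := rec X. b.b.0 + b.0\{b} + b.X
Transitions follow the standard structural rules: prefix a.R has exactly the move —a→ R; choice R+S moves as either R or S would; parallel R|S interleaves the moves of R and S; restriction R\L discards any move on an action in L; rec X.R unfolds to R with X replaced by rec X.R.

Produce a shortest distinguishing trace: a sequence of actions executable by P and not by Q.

LTS(P): 4 reachable states
  m0 = rec X. b.b.0 + a.0\{b} + b.X | -a-> m1, -b-> m0, -b-> m2
  m1 = 0\{b} | deadlocked
  m2 = b.0 | -b-> m3
  m3 = 0 | deadlocked
LTS(Q): 4 reachable states
  n0 = rec X. b.b.0 + b.0\{b} + b.X | -b-> n0, -b-> n1, -b-> n2
  n1 = 0\{b} | deadlocked
  n2 = b.0 | -b-> n3
  n3 = 0 | deadlocked
Executing a from P (initial set {m0}):
  after a @ step 1: {m1}
  — P admits the full trace.
Executing a from Q (initial set {n0}):
  after a @ step 1: ∅  — Q cannot continue

a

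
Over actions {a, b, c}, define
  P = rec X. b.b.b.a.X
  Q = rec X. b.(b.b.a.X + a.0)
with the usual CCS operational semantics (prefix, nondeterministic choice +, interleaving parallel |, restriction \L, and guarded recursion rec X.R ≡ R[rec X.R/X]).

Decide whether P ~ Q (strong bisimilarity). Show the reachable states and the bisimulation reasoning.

P's transition system — 4 states:
  m0 = rec X. b.b.b.a.X has moves -b-> m1
  m1 = b.b.a.(rec X. b.b.b.a.X) has moves -b-> m2
  m2 = b.a.(rec X. b.b.b.a.X) has moves -b-> m3
  m3 = a.(rec X. b.b.b.a.X) has moves -a-> m0
Q's transition system — 5 states:
  n0 = rec X. b.(b.b.a.X + a.0) has moves -b-> n1
  n1 = b.b.a.(rec X. b.(b.b.a.X + a.0)) + a.0 has moves -a-> n2, -b-> n3
  n2 = 0 has moves ·
  n3 = b.a.(rec X. b.(b.b.a.X + a.0)) has moves -b-> n4
  n4 = a.(rec X. b.(b.b.a.X + a.0)) has moves -a-> n0
Bisimilarity quotient blocks:
  B0 = {m0}
  B1 = {m1}
  B2 = {m2}
  B3 = {m3}
  B4 = {n0}
  B5 = {n1}
  B6 = {n2}
  B7 = {n3}
  B8 = {n4}
m0 ∈ B0, n0 ∈ B4 → different blocks

P ≁ Q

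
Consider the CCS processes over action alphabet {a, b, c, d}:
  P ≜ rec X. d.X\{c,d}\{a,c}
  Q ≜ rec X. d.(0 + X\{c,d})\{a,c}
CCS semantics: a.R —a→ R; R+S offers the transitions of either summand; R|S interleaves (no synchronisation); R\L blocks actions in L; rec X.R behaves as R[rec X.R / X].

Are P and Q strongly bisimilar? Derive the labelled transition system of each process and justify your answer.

Reachable graph of P (2 states):
  m0 = rec X. d.X\{c,d}\{a,c} → ··d··> m1
  m1 = (rec X. d.X\{c,d}\{a,c})\{c,d}\{a,c} → ∅
Reachable graph of Q (2 states):
  n0 = rec X. d.(0 + X\{c,d})\{a,c} → ··d··> n1
  n1 = (0 + (rec X. d.(0 + X\{c,d})\{a,c})\{c,d})\{a,c} → ∅
Bisimilarity quotient blocks:
  B0 = {m0, n0}
  B1 = {m1, n1}
m0 ∈ B0, n0 ∈ B0 → same block

bisimilar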